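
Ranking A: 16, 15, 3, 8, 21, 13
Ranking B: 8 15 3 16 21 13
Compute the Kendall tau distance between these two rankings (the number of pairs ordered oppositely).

Discordant pairs: 5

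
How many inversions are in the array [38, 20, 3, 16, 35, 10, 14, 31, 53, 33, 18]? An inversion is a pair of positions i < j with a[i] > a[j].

25 inversions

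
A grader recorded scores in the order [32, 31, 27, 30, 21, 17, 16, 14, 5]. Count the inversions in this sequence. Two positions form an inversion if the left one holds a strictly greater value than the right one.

For each element, count later entries that are smaller:
32 → 31, 27, 30, 21, 17, 16, 14, 5 → 8
31 → 27, 30, 21, 17, 16, 14, 5 → 7
27 → 21, 17, 16, 14, 5 → 5
30 → 21, 17, 16, 14, 5 → 5
21 → 17, 16, 14, 5 → 4
17 → 16, 14, 5 → 3
16 → 14, 5 → 2
14 → 5 → 1
5 → none → 0
Sum: 8 + 7 + 5 + 5 + 4 + 3 + 2 + 1 + 0 = 35

35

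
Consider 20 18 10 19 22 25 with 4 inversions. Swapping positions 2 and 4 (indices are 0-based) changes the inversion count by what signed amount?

+3

Positions 2 and 4 hold 10 and 22; after swapping, the array is [20, 18, 22, 19, 10, 25].
Element-by-element contributions:
20 → 18, 19, 10 → 3
18 → 10 → 1
22 → 19, 10 → 2
19 → 10 → 1
10 → none → 0
25 → none → 0
Sum: 3 + 1 + 2 + 1 + 0 + 0 = 7
Change: 7 − 4 = +3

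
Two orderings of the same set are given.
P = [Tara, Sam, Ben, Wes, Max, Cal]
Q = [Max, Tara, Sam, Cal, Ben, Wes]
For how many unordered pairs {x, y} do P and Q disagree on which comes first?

Assign each item its position (1..6) in the first ordering, then rewrite the second ordering as that position sequence:
positions: Tara→1, Sam→2, Ben→3, Wes→4, Max→5, Cal→6
second ordering as positions: [5, 1, 2, 6, 3, 4]
Discordant pairs = inversions in this position sequence.
5: 1, 2, 3, 4 → 4
1: 0
2: 0
6: 3, 4 → 2
3: 0
4: 0
Total: 4 + 0 + 0 + 2 + 0 + 0 = 6

6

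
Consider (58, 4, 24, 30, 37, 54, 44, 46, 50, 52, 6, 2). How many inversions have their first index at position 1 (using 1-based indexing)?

The element at index 1 is 58.
Elements after it: 4, 24, 30, 37, 54, 44, 46, 50, 52, 6, 2
Those smaller than 58: 4, 24, 30, 37, 54, 44, 46, 50, 52, 6, 2

11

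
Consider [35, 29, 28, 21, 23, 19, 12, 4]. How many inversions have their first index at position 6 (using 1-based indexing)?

The element at index 6 is 19.
Elements after it: 12, 4
Those smaller than 19: 12, 4

2 such elements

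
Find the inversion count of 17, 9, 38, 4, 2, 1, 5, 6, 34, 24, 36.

23 out-of-order pairs

Sweep left to right; for each value list the smaller values that follow it:
17: 6
9: 5
38: 8
4: 2
2: 1
1: 0
5: 0
6: 0
34: 1
24: 0
36: 0
Sum: 6 + 5 + 8 + 2 + 1 + 0 + 0 + 0 + 1 + 0 + 0 = 23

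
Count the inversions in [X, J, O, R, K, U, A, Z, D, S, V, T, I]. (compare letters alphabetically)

39

Element-by-element contributions:
X: 11
J: 3
O: 4
R: 4
K: 3
U: 5
A: 0
Z: 5
D: 0
S: 1
V: 2
T: 1
I: 0
Sum: 11 + 3 + 4 + 4 + 3 + 5 + 0 + 5 + 0 + 1 + 2 + 1 + 0 = 39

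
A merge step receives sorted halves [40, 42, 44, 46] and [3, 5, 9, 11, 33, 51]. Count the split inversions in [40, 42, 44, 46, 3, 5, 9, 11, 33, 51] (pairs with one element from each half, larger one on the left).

20 split inversions

Count, for every r in R, how many entries of L exceed r:
r = 3: 40, 42, 44, 46 → 4
r = 5: 40, 42, 44, 46 → 4
r = 9: 40, 42, 44, 46 → 4
r = 11: 40, 42, 44, 46 → 4
r = 33: 40, 42, 44, 46 → 4
r = 51: none → 0
Cross-inversions: 4 + 4 + 4 + 4 + 4 + 0 = 20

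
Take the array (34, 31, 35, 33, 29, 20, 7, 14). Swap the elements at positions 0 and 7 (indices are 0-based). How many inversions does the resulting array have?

15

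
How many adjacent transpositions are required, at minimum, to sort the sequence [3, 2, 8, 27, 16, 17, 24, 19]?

The minimum number of adjacent swaps to sort an array equals its inversion count, since every such swap removes exactly one inversion.
Count inversions — for each element, later elements that are smaller:
3: 2 → 1
2: none → 0
8: none → 0
27: 16, 17, 24, 19 → 4
16: none → 0
17: none → 0
24: 19 → 1
19: none → 0
Total inversions: 1 + 0 + 0 + 4 + 0 + 0 + 1 + 0 = 6

6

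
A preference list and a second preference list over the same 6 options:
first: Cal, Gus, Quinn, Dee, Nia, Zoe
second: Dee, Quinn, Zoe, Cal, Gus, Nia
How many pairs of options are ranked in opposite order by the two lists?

Assign each item its position (1..6) in the first ordering, then rewrite the second ordering as that position sequence:
positions: Cal→1, Gus→2, Quinn→3, Dee→4, Nia→5, Zoe→6
second ordering as positions: [4, 3, 6, 1, 2, 5]
Discordant pairs = inversions in this position sequence.
4: 3, 1, 2 → 3
3: 1, 2 → 2
6: 1, 2, 5 → 3
1: 0
2: 0
5: 0
Total: 3 + 2 + 3 + 0 + 0 + 0 = 8

There are 8 pairs.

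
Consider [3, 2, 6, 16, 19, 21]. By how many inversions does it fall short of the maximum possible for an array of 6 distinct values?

14 inversions short

Maximum inversions for 6 distinct elements is C(6, 2) = 6·5/2 = 15.
Current inversions — for each element, count later smaller elements:
3: 1
2: 0
6: 0
16: 0
19: 0
21: 0
Current total: 1 + 0 + 0 + 0 + 0 + 0 = 1
Shortfall: 15 − 1 = 14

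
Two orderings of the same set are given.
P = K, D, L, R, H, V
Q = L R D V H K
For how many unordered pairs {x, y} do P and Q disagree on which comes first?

8

Assign each item its position (1..6) in the first ordering, then rewrite the second ordering as that position sequence:
positions: K→1, D→2, L→3, R→4, H→5, V→6
second ordering as positions: [3, 4, 2, 6, 5, 1]
Discordant pairs = inversions in this position sequence.
3: 2, 1 → 2
4: 2, 1 → 2
2: 1 → 1
6: 5, 1 → 2
5: 1 → 1
1: 0
Total: 2 + 2 + 1 + 2 + 1 + 0 = 8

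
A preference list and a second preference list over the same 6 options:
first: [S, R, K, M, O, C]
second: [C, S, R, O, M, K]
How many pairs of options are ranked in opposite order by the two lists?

Assign each item its position (1..6) in the first ordering, then rewrite the second ordering as that position sequence:
positions: S→1, R→2, K→3, M→4, O→5, C→6
second ordering as positions: [6, 1, 2, 5, 4, 3]
Discordant pairs = inversions in this position sequence.
6: 1, 2, 5, 4, 3 → 5
1: 0
2: 0
5: 4, 3 → 2
4: 3 → 1
3: 0
Total: 5 + 0 + 0 + 2 + 1 + 0 = 8

8 pairs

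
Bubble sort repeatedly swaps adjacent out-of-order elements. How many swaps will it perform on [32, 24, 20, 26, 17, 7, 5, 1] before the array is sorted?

Minimum adjacent swaps = number of inversions (each swap of adjacent out-of-order elements removes one inversion and no swap can remove more).
Count inversions — for each element, later elements that are smaller:
32: 24, 20, 26, 17, 7, 5, 1 → 7
24: 20, 17, 7, 5, 1 → 5
20: 17, 7, 5, 1 → 4
26: 17, 7, 5, 1 → 4
17: 7, 5, 1 → 3
7: 5, 1 → 2
5: 1 → 1
1: none → 0
Total inversions: 7 + 5 + 4 + 4 + 3 + 2 + 1 + 0 = 26

26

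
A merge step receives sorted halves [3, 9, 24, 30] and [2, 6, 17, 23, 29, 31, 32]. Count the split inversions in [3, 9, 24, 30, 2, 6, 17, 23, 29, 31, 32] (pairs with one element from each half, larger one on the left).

12

For each element r of the right run, count left-run elements greater than r:
r = 2: 3, 9, 24, 30 → 4
r = 6: 9, 24, 30 → 3
r = 17: 24, 30 → 2
r = 23: 24, 30 → 2
r = 29: 30 → 1
r = 31: none → 0
r = 32: none → 0
Cross-inversions: 4 + 3 + 2 + 2 + 1 + 0 + 0 = 12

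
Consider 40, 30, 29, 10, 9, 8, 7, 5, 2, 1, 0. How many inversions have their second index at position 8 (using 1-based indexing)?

7

The element at index 8 is 5.
Elements before it: 40, 30, 29, 10, 9, 8, 7
Those larger than 5: 40, 30, 29, 10, 9, 8, 7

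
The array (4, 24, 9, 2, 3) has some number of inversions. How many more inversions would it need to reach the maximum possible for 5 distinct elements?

Maximum inversions for 5 distinct elements is C(5, 2) = 5·4/2 = 10.
Current inversions — for each element, count later smaller elements:
4: 2
24: 3
9: 2
2: 0
3: 0
Current total: 2 + 3 + 2 + 0 + 0 = 7
Shortfall: 10 − 7 = 3

3 inversions short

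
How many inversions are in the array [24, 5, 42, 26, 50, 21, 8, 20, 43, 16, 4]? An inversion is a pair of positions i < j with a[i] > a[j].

34 inversions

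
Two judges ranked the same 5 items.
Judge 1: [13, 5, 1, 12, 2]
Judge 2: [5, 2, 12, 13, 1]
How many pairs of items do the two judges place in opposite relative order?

6

Assign each item its position (1..5) in the first ordering, then rewrite the second ordering as that position sequence:
positions: 13→1, 5→2, 1→3, 12→4, 2→5
second ordering as positions: [2, 5, 4, 1, 3]
Discordant pairs = inversions in this position sequence.
2: 1 → 1
5: 4, 1, 3 → 3
4: 1, 3 → 2
1: 0
3: 0
Total: 1 + 3 + 2 + 0 + 0 = 6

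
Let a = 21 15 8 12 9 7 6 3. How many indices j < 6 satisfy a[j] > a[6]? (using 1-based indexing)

The element at index 6 is 7.
Elements before it: 21, 15, 8, 12, 9
Those larger than 7: 21, 15, 8, 12, 9

5 such elements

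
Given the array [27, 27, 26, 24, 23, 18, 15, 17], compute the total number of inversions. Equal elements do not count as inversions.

26 out-of-order pairs

Element-by-element contributions:
27 → 26, 24, 23, 18, 15, 17 → 6
27 → 26, 24, 23, 18, 15, 17 → 6
26 → 24, 23, 18, 15, 17 → 5
24 → 23, 18, 15, 17 → 4
23 → 18, 15, 17 → 3
18 → 15, 17 → 2
15 → none → 0
17 → none → 0
Sum: 6 + 6 + 5 + 4 + 3 + 2 + 0 + 0 = 26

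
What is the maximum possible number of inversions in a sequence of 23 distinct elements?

253 inversions

A reversed (strictly descending) arrangement makes every pair an inversion, giving C(23, 2) inversions.
C(23, 2) = 23·22/2 = 253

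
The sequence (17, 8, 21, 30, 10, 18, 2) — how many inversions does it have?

12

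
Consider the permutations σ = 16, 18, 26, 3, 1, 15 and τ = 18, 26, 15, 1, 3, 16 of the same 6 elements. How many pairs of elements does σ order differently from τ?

8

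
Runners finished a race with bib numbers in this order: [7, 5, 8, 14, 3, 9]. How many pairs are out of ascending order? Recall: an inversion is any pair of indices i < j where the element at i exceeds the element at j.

Element-by-element contributions:
7 → 5, 3 → 2
5 → 3 → 1
8 → 3 → 1
14 → 3, 9 → 2
3 → none → 0
9 → none → 0
Sum: 2 + 1 + 1 + 2 + 0 + 0 = 6

6 inversions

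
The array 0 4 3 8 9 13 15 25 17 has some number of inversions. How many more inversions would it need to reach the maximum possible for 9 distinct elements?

Maximum inversions for 9 distinct elements is C(9, 2) = 9·8/2 = 36.
Current inversions — for each element, count later smaller elements:
0: 0
4: 1
3: 0
8: 0
9: 0
13: 0
15: 0
25: 1
17: 0
Current total: 0 + 1 + 0 + 0 + 0 + 0 + 0 + 1 + 0 = 2
Shortfall: 36 − 2 = 34

34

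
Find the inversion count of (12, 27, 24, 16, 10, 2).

There are 12 inversions.

Listing every pair i<j with a[i]>a[j] (using 0-based positions):
(0,4): 12 > 10
(0,5): 12 > 2
(1,2): 27 > 24
(1,3): 27 > 16
(1,4): 27 > 10
(1,5): 27 > 2
(2,3): 24 > 16
(2,4): 24 > 10
(2,5): 24 > 2
(3,4): 16 > 10
(3,5): 16 > 2
(4,5): 10 > 2
That's 12 pairs.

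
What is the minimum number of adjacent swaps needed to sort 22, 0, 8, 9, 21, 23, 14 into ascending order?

7

Minimum adjacent swaps = number of inversions (each swap of adjacent out-of-order elements removes one inversion and no swap can remove more).
Count inversions — for each element, later elements that are smaller:
22: 0, 8, 9, 21, 14 → 5
0: none → 0
8: none → 0
9: none → 0
21: 14 → 1
23: 14 → 1
14: none → 0
Total inversions: 5 + 0 + 0 + 0 + 1 + 1 + 0 = 7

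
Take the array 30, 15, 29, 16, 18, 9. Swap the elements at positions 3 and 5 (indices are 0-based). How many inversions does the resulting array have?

Positions 3 and 5 hold 16 and 9; after swapping, the array is [30, 15, 29, 9, 18, 16].
For each element, count later entries that are smaller:
30 → 15, 29, 9, 18, 16 → 5
15 → 9 → 1
29 → 9, 18, 16 → 3
9 → none → 0
18 → 16 → 1
16 → none → 0
Sum: 5 + 1 + 3 + 0 + 1 + 0 = 10

10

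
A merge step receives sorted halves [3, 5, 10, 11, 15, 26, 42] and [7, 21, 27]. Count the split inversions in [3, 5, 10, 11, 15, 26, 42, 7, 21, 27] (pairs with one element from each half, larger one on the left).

8

Count, for every r in R, how many entries of L exceed r:
r = 7: 10, 11, 15, 26, 42 → 5
r = 21: 26, 42 → 2
r = 27: 42 → 1
Cross-inversions: 5 + 2 + 1 = 8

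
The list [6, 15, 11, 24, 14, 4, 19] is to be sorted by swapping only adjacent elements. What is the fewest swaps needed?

Each adjacent swap fixes exactly one inversion, so the minimum swap count equals the number of inversions.
Count inversions — for each element, later elements that are smaller:
6: 4 → 1
15: 11, 14, 4 → 3
11: 4 → 1
24: 14, 4, 19 → 3
14: 4 → 1
4: none → 0
19: none → 0
Total inversions: 1 + 3 + 1 + 3 + 1 + 0 + 0 = 9

9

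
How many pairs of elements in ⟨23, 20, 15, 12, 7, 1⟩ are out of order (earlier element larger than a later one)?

Element-by-element contributions:
23 → 20, 15, 12, 7, 1 → 5
20 → 15, 12, 7, 1 → 4
15 → 12, 7, 1 → 3
12 → 7, 1 → 2
7 → 1 → 1
1 → none → 0
Sum: 5 + 4 + 3 + 2 + 1 + 0 = 15

15 inversions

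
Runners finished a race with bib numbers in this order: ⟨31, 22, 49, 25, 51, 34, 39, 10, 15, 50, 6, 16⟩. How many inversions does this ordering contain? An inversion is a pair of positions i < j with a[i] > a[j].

40 inversions

Sweep left to right; for each value list the smaller values that follow it:
31: 6
22: 4
49: 7
25: 4
51: 7
34: 4
39: 4
10: 1
15: 1
50: 2
6: 0
16: 0
Sum: 6 + 4 + 7 + 4 + 7 + 4 + 4 + 1 + 1 + 2 + 0 + 0 = 40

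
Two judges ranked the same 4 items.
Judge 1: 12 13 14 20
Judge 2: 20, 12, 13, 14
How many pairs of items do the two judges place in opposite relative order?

3 discordant pairs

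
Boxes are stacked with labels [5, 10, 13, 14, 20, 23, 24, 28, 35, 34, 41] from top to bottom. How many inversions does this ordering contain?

1 out-of-order pair

For each element, count later entries that are smaller:
5 → none → 0
10 → none → 0
13 → none → 0
14 → none → 0
20 → none → 0
23 → none → 0
24 → none → 0
28 → none → 0
35 → 34 → 1
34 → none → 0
41 → none → 0
Sum: 0 + 0 + 0 + 0 + 0 + 0 + 0 + 0 + 1 + 0 + 0 = 1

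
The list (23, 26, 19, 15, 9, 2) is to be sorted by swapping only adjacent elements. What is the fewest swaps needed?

There are 14 swaps.

The minimum number of adjacent swaps to sort an array equals its inversion count, since every such swap removes exactly one inversion.
Count inversions — for each element, later elements that are smaller:
23: 19, 15, 9, 2 → 4
26: 19, 15, 9, 2 → 4
19: 15, 9, 2 → 3
15: 9, 2 → 2
9: 2 → 1
2: none → 0
Total inversions: 4 + 4 + 3 + 2 + 1 + 0 = 14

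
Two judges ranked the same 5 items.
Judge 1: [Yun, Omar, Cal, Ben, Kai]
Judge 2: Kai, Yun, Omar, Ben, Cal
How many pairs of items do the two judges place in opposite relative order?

5 discordant pairs

Assign each item its position (1..5) in the first ordering, then rewrite the second ordering as that position sequence:
positions: Yun→1, Omar→2, Cal→3, Ben→4, Kai→5
second ordering as positions: [5, 1, 2, 4, 3]
Discordant pairs = inversions in this position sequence.
5: 1, 2, 4, 3 → 4
1: 0
2: 0
4: 3 → 1
3: 0
Total: 4 + 0 + 0 + 1 + 0 = 5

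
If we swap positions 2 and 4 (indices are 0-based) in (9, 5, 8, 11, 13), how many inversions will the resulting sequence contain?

5

Positions 2 and 4 hold 8 and 13; after swapping, the array is [9, 5, 13, 11, 8].
For each element, count later entries that are smaller:
9: 2
5: 0
13: 2
11: 1
8: 0
Sum: 2 + 0 + 2 + 1 + 0 = 5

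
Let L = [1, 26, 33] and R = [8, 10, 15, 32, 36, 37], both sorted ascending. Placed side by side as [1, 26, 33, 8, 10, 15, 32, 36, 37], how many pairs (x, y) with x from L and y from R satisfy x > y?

Take each right-half value and tally the left-half values above it:
r = 8: 26, 33 → 2
r = 10: 26, 33 → 2
r = 15: 26, 33 → 2
r = 32: 33 → 1
r = 36: none → 0
r = 37: none → 0
Cross-inversions: 2 + 2 + 2 + 1 + 0 + 0 = 7

7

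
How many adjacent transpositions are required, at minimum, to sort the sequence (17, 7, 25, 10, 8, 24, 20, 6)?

16 adjacent swaps

Minimum adjacent swaps = number of inversions (each swap of adjacent out-of-order elements removes one inversion and no swap can remove more).
Count inversions — for each element, later elements that are smaller:
17: 7, 10, 8, 6 → 4
7: 6 → 1
25: 10, 8, 24, 20, 6 → 5
10: 8, 6 → 2
8: 6 → 1
24: 20, 6 → 2
20: 6 → 1
6: none → 0
Total inversions: 4 + 1 + 5 + 2 + 1 + 2 + 1 + 0 = 16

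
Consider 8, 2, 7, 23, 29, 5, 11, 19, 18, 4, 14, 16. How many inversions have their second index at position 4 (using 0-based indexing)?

0

The element at index 4 is 29.
Elements before it: 8, 2, 7, 23
None of them are larger than 29.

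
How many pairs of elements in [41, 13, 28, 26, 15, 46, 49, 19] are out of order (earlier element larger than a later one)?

12

Element-by-element contributions:
41 → 13, 28, 26, 15, 19 → 5
13 → none → 0
28 → 26, 15, 19 → 3
26 → 15, 19 → 2
15 → none → 0
46 → 19 → 1
49 → 19 → 1
19 → none → 0
Sum: 5 + 0 + 3 + 2 + 0 + 1 + 1 + 0 = 12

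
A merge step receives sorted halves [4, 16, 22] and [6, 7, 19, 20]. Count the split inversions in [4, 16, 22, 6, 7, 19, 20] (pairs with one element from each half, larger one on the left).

For each element r of the right run, count left-run elements greater than r:
r = 6: 16, 22 → 2
r = 7: 16, 22 → 2
r = 19: 22 → 1
r = 20: 22 → 1
Cross-inversions: 2 + 2 + 1 + 1 = 6

6 split inversions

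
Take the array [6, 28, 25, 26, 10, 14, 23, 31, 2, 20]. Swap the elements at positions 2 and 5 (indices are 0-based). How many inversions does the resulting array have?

23 inversions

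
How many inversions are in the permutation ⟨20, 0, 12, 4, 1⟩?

7

Inversion pairs (indices are 1-based):
(1,2): 20 > 0
(1,3): 20 > 12
(1,4): 20 > 4
(1,5): 20 > 1
(3,4): 12 > 4
(3,5): 12 > 1
(4,5): 4 > 1
That's 7 pairs.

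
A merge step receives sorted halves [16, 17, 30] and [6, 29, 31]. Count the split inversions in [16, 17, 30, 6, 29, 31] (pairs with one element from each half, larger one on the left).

Take each right-half value and tally the left-half values above it:
r = 6: 16, 17, 30 → 3
r = 29: 30 → 1
r = 31: none → 0
Cross-inversions: 3 + 1 + 0 = 4

4 split inversions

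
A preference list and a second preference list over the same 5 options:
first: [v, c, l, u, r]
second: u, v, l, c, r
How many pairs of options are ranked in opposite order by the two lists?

Pairs: 4

Assign each item its position (1..5) in the first ordering, then rewrite the second ordering as that position sequence:
positions: v→1, c→2, l→3, u→4, r→5
second ordering as positions: [4, 1, 3, 2, 5]
Discordant pairs = inversions in this position sequence.
4: 1, 3, 2 → 3
1: 0
3: 2 → 1
2: 0
5: 0
Total: 3 + 0 + 1 + 0 + 0 = 4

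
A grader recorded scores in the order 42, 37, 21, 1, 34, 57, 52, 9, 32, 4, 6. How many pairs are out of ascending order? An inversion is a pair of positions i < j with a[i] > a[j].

36

Sweep left to right; for each value list the smaller values that follow it:
42 → 37, 21, 1, 34, 9, 32, 4, 6 → 8
37 → 21, 1, 34, 9, 32, 4, 6 → 7
21 → 1, 9, 4, 6 → 4
1 → none → 0
34 → 9, 32, 4, 6 → 4
57 → 52, 9, 32, 4, 6 → 5
52 → 9, 32, 4, 6 → 4
9 → 4, 6 → 2
32 → 4, 6 → 2
4 → none → 0
6 → none → 0
Sum: 8 + 7 + 4 + 0 + 4 + 5 + 4 + 2 + 2 + 0 + 0 = 36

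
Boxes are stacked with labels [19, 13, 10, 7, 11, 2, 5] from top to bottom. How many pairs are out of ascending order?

18

For each element, count later entries that are smaller:
19: 6
13: 5
10: 3
7: 2
11: 2
2: 0
5: 0
Sum: 6 + 5 + 3 + 2 + 2 + 0 + 0 = 18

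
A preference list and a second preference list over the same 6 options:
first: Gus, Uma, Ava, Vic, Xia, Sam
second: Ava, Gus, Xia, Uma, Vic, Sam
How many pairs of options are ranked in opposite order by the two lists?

4

Assign each item its position (1..6) in the first ordering, then rewrite the second ordering as that position sequence:
positions: Gus→1, Uma→2, Ava→3, Vic→4, Xia→5, Sam→6
second ordering as positions: [3, 1, 5, 2, 4, 6]
Discordant pairs = inversions in this position sequence.
3: 1, 2 → 2
1: 0
5: 2, 4 → 2
2: 0
4: 0
6: 0
Total: 2 + 0 + 2 + 0 + 0 + 0 = 4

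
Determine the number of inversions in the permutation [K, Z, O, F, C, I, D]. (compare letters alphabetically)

For each element, count later entries that are smaller:
K: 4
Z: 5
O: 4
F: 2
C: 0
I: 1
D: 0
Sum: 4 + 5 + 4 + 2 + 0 + 1 + 0 = 16

There are 16 inversions.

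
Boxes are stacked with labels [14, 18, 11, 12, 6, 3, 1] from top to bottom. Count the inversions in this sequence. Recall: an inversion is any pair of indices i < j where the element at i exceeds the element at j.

Element-by-element contributions:
14: 5
18: 5
11: 3
12: 3
6: 2
3: 1
1: 0
Sum: 5 + 5 + 3 + 3 + 2 + 1 + 0 = 19

There are 19 inversions.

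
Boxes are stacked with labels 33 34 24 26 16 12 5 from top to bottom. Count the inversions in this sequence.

Out-of-order pairs: 19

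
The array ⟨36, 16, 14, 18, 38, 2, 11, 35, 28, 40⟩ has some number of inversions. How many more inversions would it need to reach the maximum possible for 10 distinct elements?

Maximum inversions for 10 distinct elements is C(10, 2) = 10·9/2 = 45.
Current inversions — for each element, count later smaller elements:
36: 7
16: 3
14: 2
18: 2
38: 4
2: 0
11: 0
35: 1
28: 0
40: 0
Current total: 7 + 3 + 2 + 2 + 4 + 0 + 0 + 1 + 0 + 0 = 19
Shortfall: 45 − 19 = 26

26 inversions short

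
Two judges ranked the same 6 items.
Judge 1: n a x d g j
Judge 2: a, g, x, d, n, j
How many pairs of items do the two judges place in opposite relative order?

6 discordant pairs

Assign each item its position (1..6) in the first ordering, then rewrite the second ordering as that position sequence:
positions: n→1, a→2, x→3, d→4, g→5, j→6
second ordering as positions: [2, 5, 3, 4, 1, 6]
Discordant pairs = inversions in this position sequence.
2: 1 → 1
5: 3, 4, 1 → 3
3: 1 → 1
4: 1 → 1
1: 0
6: 0
Total: 1 + 3 + 1 + 1 + 0 + 0 = 6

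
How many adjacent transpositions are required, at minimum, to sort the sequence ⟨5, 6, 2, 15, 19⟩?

Minimum adjacent swaps = number of inversions (each swap of adjacent out-of-order elements removes one inversion and no swap can remove more).
Count inversions — for each element, later elements that are smaller:
5: 2 → 1
6: 2 → 1
2: none → 0
15: none → 0
19: none → 0
Total inversions: 1 + 1 + 0 + 0 + 0 = 2

2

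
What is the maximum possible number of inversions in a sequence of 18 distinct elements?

153 inversions

The maximum occurs when the array is in strictly decreasing order: every one of the C(18, 2) pairs is inverted.
C(18, 2) = 18·17/2 = 153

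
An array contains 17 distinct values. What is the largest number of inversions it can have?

A reversed (strictly descending) arrangement makes every pair an inversion, giving C(17, 2) inversions.
C(17, 2) = 17·16/2 = 136

There are 136 inversions.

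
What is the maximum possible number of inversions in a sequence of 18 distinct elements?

153

A reversed (strictly descending) arrangement makes every pair an inversion, giving C(18, 2) inversions.
C(18, 2) = 18·17/2 = 153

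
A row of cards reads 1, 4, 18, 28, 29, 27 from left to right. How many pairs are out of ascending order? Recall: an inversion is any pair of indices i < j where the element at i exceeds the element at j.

Inversion pairs (indices are 0-based):
(3,5): 28 > 27
(4,5): 29 > 27
That's 2 pairs.

2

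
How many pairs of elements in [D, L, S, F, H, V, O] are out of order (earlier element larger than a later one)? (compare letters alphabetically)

6

Inversion pairs (indices are 0-based):
(1,3): L > F
(1,4): L > H
(2,3): S > F
(2,4): S > H
(2,6): S > O
(5,6): V > O
That's 6 pairs.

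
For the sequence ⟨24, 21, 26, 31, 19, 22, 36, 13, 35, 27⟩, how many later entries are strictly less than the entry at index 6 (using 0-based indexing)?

The element at index 6 is 36.
Elements after it: 13, 35, 27
Those smaller than 36: 13, 35, 27

3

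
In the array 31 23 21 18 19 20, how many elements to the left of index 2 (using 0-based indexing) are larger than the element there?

2 such elements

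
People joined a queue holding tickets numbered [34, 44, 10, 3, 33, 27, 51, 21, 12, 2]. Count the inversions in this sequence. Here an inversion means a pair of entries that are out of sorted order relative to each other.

For each element, count later entries that are smaller:
34 → 10, 3, 33, 27, 21, 12, 2 → 7
44 → 10, 3, 33, 27, 21, 12, 2 → 7
10 → 3, 2 → 2
3 → 2 → 1
33 → 27, 21, 12, 2 → 4
27 → 21, 12, 2 → 3
51 → 21, 12, 2 → 3
21 → 12, 2 → 2
12 → 2 → 1
2 → none → 0
Sum: 7 + 7 + 2 + 1 + 4 + 3 + 3 + 2 + 1 + 0 = 30

30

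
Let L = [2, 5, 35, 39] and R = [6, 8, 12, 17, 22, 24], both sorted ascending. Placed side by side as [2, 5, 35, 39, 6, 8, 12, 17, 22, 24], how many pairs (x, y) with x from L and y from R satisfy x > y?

Take each right-half value and tally the left-half values above it:
r = 6: 35, 39 → 2
r = 8: 35, 39 → 2
r = 12: 35, 39 → 2
r = 17: 35, 39 → 2
r = 22: 35, 39 → 2
r = 24: 35, 39 → 2
Cross-inversions: 2 + 2 + 2 + 2 + 2 + 2 = 12

12 cross-inversions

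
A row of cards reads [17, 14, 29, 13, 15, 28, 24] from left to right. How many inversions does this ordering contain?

9 out-of-order pairs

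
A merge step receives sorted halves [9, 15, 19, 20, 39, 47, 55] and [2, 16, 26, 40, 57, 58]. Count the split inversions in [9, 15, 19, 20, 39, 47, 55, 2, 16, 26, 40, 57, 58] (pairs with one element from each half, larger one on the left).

Count, for every r in R, how many entries of L exceed r:
r = 2: 9, 15, 19, 20, 39, 47, 55 → 7
r = 16: 19, 20, 39, 47, 55 → 5
r = 26: 39, 47, 55 → 3
r = 40: 47, 55 → 2
r = 57: none → 0
r = 58: none → 0
Cross-inversions: 7 + 5 + 3 + 2 + 0 + 0 = 17

17 split inversions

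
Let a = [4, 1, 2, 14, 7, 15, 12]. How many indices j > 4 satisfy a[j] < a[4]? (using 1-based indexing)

2

The element at index 4 is 14.
Elements after it: 7, 15, 12
Those smaller than 14: 7, 12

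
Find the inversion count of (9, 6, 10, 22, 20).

2

Sweep left to right; for each value list the smaller values that follow it:
9 → 6 → 1
6 → none → 0
10 → none → 0
22 → 20 → 1
20 → none → 0
Sum: 1 + 0 + 0 + 1 + 0 = 2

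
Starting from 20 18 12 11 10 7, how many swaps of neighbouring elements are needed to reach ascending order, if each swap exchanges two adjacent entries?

15 adjacent swaps

Minimum adjacent swaps = number of inversions (each swap of adjacent out-of-order elements removes one inversion and no swap can remove more).
Count inversions — for each element, later elements that are smaller:
20: 18, 12, 11, 10, 7 → 5
18: 12, 11, 10, 7 → 4
12: 11, 10, 7 → 3
11: 10, 7 → 2
10: 7 → 1
7: none → 0
Total inversions: 5 + 4 + 3 + 2 + 1 + 0 = 15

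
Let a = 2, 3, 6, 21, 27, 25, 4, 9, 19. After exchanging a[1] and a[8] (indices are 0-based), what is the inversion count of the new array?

Positions 1 and 8 hold 3 and 19; after swapping, the array is [2, 19, 6, 21, 27, 25, 4, 9, 3].
Element-by-element contributions:
2 → none → 0
19 → 6, 4, 9, 3 → 4
6 → 4, 3 → 2
21 → 4, 9, 3 → 3
27 → 25, 4, 9, 3 → 4
25 → 4, 9, 3 → 3
4 → 3 → 1
9 → 3 → 1
3 → none → 0
Sum: 0 + 4 + 2 + 3 + 4 + 3 + 1 + 1 + 0 = 18

18 inversions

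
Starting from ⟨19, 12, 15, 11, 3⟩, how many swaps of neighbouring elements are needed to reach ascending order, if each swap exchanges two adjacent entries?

Minimum adjacent swaps = number of inversions (each swap of adjacent out-of-order elements removes one inversion and no swap can remove more).
Count inversions — for each element, later elements that are smaller:
19: 12, 15, 11, 3 → 4
12: 11, 3 → 2
15: 11, 3 → 2
11: 3 → 1
3: none → 0
Total inversions: 4 + 2 + 2 + 1 + 0 = 9

9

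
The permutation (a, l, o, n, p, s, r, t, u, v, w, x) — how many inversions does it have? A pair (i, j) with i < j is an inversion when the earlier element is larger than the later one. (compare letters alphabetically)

For each element, count later entries that are smaller:
a: 0
l: 0
o: 1
n: 0
p: 0
s: 1
r: 0
t: 0
u: 0
v: 0
w: 0
x: 0
Sum: 0 + 0 + 1 + 0 + 0 + 1 + 0 + 0 + 0 + 0 + 0 + 0 = 2

There are 2 inversions.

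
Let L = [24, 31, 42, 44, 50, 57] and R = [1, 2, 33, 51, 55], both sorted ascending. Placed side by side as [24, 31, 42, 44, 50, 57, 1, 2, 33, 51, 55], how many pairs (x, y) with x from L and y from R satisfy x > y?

Count, for every r in R, how many entries of L exceed r:
r = 1: 24, 31, 42, 44, 50, 57 → 6
r = 2: 24, 31, 42, 44, 50, 57 → 6
r = 33: 42, 44, 50, 57 → 4
r = 51: 57 → 1
r = 55: 57 → 1
Cross-inversions: 6 + 6 + 4 + 1 + 1 = 18

18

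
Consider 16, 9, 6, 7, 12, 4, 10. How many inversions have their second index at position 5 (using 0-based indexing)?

5 such elements

The element at index 5 is 4.
Elements before it: 16, 9, 6, 7, 12
Those larger than 4: 16, 9, 6, 7, 12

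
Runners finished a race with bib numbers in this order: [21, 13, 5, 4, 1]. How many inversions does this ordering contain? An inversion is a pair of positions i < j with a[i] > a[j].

Inversion pairs (indices are 1-based):
(1,2): 21 > 13
(1,3): 21 > 5
(1,4): 21 > 4
(1,5): 21 > 1
(2,3): 13 > 5
(2,4): 13 > 4
(2,5): 13 > 1
(3,4): 5 > 4
(3,5): 5 > 1
(4,5): 4 > 1
That's 10 pairs.

There are 10 inversions.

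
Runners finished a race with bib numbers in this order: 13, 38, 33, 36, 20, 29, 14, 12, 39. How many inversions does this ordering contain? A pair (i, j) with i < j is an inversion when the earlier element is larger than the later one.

20

Count, for each position, how many later elements it exceeds:
13 → 12 → 1
38 → 33, 36, 20, 29, 14, 12 → 6
33 → 20, 29, 14, 12 → 4
36 → 20, 29, 14, 12 → 4
20 → 14, 12 → 2
29 → 14, 12 → 2
14 → 12 → 1
12 → none → 0
39 → none → 0
Sum: 1 + 6 + 4 + 4 + 2 + 2 + 1 + 0 + 0 = 20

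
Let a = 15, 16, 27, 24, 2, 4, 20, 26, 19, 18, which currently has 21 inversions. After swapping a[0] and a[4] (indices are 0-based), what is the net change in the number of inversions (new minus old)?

-1

Positions 0 and 4 hold 15 and 2; after swapping, the array is [2, 16, 27, 24, 15, 4, 20, 26, 19, 18].
Element-by-element contributions:
2 → none → 0
16 → 15, 4 → 2
27 → 24, 15, 4, 20, 26, 19, 18 → 7
24 → 15, 4, 20, 19, 18 → 5
15 → 4 → 1
4 → none → 0
20 → 19, 18 → 2
26 → 19, 18 → 2
19 → 18 → 1
18 → none → 0
Sum: 0 + 2 + 7 + 5 + 1 + 0 + 2 + 2 + 1 + 0 = 20
Change: 20 − 21 = -1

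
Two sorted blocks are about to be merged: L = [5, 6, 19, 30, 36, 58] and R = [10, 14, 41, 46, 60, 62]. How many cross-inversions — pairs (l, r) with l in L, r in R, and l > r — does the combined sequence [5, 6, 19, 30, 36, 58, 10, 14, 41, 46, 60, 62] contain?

Count, for every r in R, how many entries of L exceed r:
r = 10: 19, 30, 36, 58 → 4
r = 14: 19, 30, 36, 58 → 4
r = 41: 58 → 1
r = 46: 58 → 1
r = 60: none → 0
r = 62: none → 0
Cross-inversions: 4 + 4 + 1 + 1 + 0 + 0 = 10

Split inversions: 10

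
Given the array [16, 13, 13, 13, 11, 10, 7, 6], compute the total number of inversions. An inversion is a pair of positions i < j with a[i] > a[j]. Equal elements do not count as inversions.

25

Sweep left to right; for each value list the smaller values that follow it:
16: 7
13: 4
13: 4
13: 4
11: 3
10: 2
7: 1
6: 0
Sum: 7 + 4 + 4 + 4 + 3 + 2 + 1 + 0 = 25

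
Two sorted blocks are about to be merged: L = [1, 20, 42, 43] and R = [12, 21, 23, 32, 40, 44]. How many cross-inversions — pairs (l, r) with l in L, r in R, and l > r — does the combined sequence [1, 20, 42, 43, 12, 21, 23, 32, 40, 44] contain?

11

For each element r of the right run, count left-run elements greater than r:
r = 12: 20, 42, 43 → 3
r = 21: 42, 43 → 2
r = 23: 42, 43 → 2
r = 32: 42, 43 → 2
r = 40: 42, 43 → 2
r = 44: none → 0
Cross-inversions: 3 + 2 + 2 + 2 + 2 + 0 = 11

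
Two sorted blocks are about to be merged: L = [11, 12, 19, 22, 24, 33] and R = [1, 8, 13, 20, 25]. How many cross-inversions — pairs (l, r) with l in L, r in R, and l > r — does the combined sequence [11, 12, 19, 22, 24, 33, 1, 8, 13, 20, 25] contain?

Take each right-half value and tally the left-half values above it:
r = 1: 11, 12, 19, 22, 24, 33 → 6
r = 8: 11, 12, 19, 22, 24, 33 → 6
r = 13: 19, 22, 24, 33 → 4
r = 20: 22, 24, 33 → 3
r = 25: 33 → 1
Cross-inversions: 6 + 6 + 4 + 3 + 1 = 20

There are 20 split inversions.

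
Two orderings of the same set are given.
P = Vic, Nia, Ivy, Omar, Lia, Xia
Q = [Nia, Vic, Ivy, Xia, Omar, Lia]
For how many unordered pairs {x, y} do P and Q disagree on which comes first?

3

Assign each item its position (1..6) in the first ordering, then rewrite the second ordering as that position sequence:
positions: Vic→1, Nia→2, Ivy→3, Omar→4, Lia→5, Xia→6
second ordering as positions: [2, 1, 3, 6, 4, 5]
Discordant pairs = inversions in this position sequence.
2: 1 → 1
1: 0
3: 0
6: 4, 5 → 2
4: 0
5: 0
Total: 1 + 0 + 0 + 2 + 0 + 0 = 3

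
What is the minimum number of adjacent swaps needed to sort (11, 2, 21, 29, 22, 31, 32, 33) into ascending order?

Swaps: 2

Each adjacent swap fixes exactly one inversion, so the minimum swap count equals the number of inversions.
Count inversions — for each element, later elements that are smaller:
11: 2 → 1
2: none → 0
21: none → 0
29: 22 → 1
22: none → 0
31: none → 0
32: none → 0
33: none → 0
Total inversions: 1 + 0 + 0 + 1 + 0 + 0 + 0 + 0 = 2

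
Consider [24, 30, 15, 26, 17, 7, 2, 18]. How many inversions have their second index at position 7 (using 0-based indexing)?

3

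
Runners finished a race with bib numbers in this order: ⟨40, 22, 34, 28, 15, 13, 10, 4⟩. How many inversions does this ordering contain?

Inversions: 26

Count, for each position, how many later elements it exceeds:
40: 7
22: 4
34: 5
28: 4
15: 3
13: 2
10: 1
4: 0
Sum: 7 + 4 + 5 + 4 + 3 + 2 + 1 + 0 = 26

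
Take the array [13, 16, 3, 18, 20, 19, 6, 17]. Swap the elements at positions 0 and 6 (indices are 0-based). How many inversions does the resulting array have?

Positions 0 and 6 hold 13 and 6; after swapping, the array is [6, 16, 3, 18, 20, 19, 13, 17].
Count, for each position, how many later elements it exceeds:
6 → 3 → 1
16 → 3, 13 → 2
3 → none → 0
18 → 13, 17 → 2
20 → 19, 13, 17 → 3
19 → 13, 17 → 2
13 → none → 0
17 → none → 0
Sum: 1 + 2 + 0 + 2 + 3 + 2 + 0 + 0 = 10

10 inversions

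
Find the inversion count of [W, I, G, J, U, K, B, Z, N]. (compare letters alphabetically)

16 inversions

Element-by-element contributions:
W: 7
I: 2
G: 1
J: 1
U: 3
K: 1
B: 0
Z: 1
N: 0
Sum: 7 + 2 + 1 + 1 + 3 + 1 + 0 + 1 + 0 = 16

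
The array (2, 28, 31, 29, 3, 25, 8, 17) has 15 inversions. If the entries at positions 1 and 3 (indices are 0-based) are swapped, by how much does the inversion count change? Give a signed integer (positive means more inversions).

+1

Positions 1 and 3 hold 28 and 29; after swapping, the array is [2, 29, 31, 28, 3, 25, 8, 17].
Count, for each position, how many later elements it exceeds:
2: 0
29: 5
31: 5
28: 4
3: 0
25: 2
8: 0
17: 0
Sum: 0 + 5 + 5 + 4 + 0 + 2 + 0 + 0 = 16
Change: 16 − 15 = +1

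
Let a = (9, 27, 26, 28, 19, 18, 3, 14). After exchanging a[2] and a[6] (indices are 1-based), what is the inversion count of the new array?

Positions 2 and 6 hold 27 and 18; after swapping, the array is [9, 18, 26, 28, 19, 27, 3, 14].
For each element, count later entries that are smaller:
9: 1
18: 2
26: 3
28: 4
19: 2
27: 2
3: 0
14: 0
Sum: 1 + 2 + 3 + 4 + 2 + 2 + 0 + 0 = 14

14 inversions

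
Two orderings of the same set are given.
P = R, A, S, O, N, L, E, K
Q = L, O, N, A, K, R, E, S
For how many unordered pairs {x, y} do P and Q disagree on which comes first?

16 disagreeing pairs

Assign each item its position (1..8) in the first ordering, then rewrite the second ordering as that position sequence:
positions: R→1, A→2, S→3, O→4, N→5, L→6, E→7, K→8
second ordering as positions: [6, 4, 5, 2, 8, 1, 7, 3]
Discordant pairs = inversions in this position sequence.
6: 4, 5, 2, 1, 3 → 5
4: 2, 1, 3 → 3
5: 2, 1, 3 → 3
2: 1 → 1
8: 1, 7, 3 → 3
1: 0
7: 3 → 1
3: 0
Total: 5 + 3 + 3 + 1 + 3 + 0 + 1 + 0 = 16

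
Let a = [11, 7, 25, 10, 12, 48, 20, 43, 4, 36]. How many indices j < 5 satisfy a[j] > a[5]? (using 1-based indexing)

1

The element at index 5 is 12.
Elements before it: 11, 7, 25, 10
Those larger than 12: 25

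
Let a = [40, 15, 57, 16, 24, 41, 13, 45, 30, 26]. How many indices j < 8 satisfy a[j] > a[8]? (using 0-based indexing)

The element at index 8 is 30.
Elements before it: 40, 15, 57, 16, 24, 41, 13, 45
Those larger than 30: 40, 57, 41, 45

4 such elements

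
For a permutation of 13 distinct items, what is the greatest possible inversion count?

The maximum occurs when the array is in strictly decreasing order: every one of the C(13, 2) pairs is inverted.
C(13, 2) = 13·12/2 = 78

78 inversions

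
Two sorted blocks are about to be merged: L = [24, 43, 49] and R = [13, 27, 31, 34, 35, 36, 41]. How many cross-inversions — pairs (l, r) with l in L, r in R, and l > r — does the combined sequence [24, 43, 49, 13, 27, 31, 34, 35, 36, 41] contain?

15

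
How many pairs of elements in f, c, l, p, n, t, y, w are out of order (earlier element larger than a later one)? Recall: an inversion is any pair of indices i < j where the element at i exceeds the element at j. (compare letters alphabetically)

There are 3 out-of-order pairs.

Sweep left to right; for each value list the smaller values that follow it:
f: 1
c: 0
l: 0
p: 1
n: 0
t: 0
y: 1
w: 0
Sum: 1 + 0 + 0 + 1 + 0 + 0 + 1 + 0 = 3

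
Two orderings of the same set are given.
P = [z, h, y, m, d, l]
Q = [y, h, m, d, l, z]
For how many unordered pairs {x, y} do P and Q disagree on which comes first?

Assign each item its position (1..6) in the first ordering, then rewrite the second ordering as that position sequence:
positions: z→1, h→2, y→3, m→4, d→5, l→6
second ordering as positions: [3, 2, 4, 5, 6, 1]
Discordant pairs = inversions in this position sequence.
3: 2, 1 → 2
2: 1 → 1
4: 1 → 1
5: 1 → 1
6: 1 → 1
1: 0
Total: 2 + 1 + 1 + 1 + 1 + 0 = 6

6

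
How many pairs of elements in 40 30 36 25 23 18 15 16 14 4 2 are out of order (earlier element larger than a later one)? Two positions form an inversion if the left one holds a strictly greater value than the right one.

Sweep left to right; for each value list the smaller values that follow it:
40 → 30, 36, 25, 23, 18, 15, 16, 14, 4, 2 → 10
30 → 25, 23, 18, 15, 16, 14, 4, 2 → 8
36 → 25, 23, 18, 15, 16, 14, 4, 2 → 8
25 → 23, 18, 15, 16, 14, 4, 2 → 7
23 → 18, 15, 16, 14, 4, 2 → 6
18 → 15, 16, 14, 4, 2 → 5
15 → 14, 4, 2 → 3
16 → 14, 4, 2 → 3
14 → 4, 2 → 2
4 → 2 → 1
2 → none → 0
Sum: 10 + 8 + 8 + 7 + 6 + 5 + 3 + 3 + 2 + 1 + 0 = 53

53 inversions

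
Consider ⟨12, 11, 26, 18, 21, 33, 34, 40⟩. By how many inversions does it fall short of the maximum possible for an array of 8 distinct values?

Maximum inversions for 8 distinct elements is C(8, 2) = 8·7/2 = 28.
Current inversions — for each element, count later smaller elements:
12: 1
11: 0
26: 2
18: 0
21: 0
33: 0
34: 0
40: 0
Current total: 1 + 0 + 2 + 0 + 0 + 0 + 0 + 0 = 3
Shortfall: 28 − 3 = 25

25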